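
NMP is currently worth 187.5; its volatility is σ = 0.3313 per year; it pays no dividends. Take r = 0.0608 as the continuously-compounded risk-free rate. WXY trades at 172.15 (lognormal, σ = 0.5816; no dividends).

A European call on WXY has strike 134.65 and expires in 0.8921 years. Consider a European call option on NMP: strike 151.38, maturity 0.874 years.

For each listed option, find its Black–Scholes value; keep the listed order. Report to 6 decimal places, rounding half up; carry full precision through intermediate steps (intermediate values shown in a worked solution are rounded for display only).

[WXY call K=134.65]
σ√T = 0.5816·√0.8921 = 0.549327
d₁ = (ln(S/K) + (r+σ²/2)T) / (σ√T) = (ln(172.15/134.65) + (0.0608+0.5816²/2)·0.8921) / 0.549327 = (0.245687 + 0.205120) / 0.549327 = 0.820653
d₂ = d₁ − σ√T = 0.820653 − 0.549327 = 0.271326
e^{−rT} = 0.947205
N(d₁) = 0.794078,  N(d₂) = 0.606930
price = S·N(d₁) − K·e^{−rT}·N(d₂) = 136.700550 − 77.408541 = 59.292009
[NMP call K=151.38]
σ√T = 0.3313·√0.874 = 0.309726
d₁ = (ln(S/K) + (r+σ²/2)T) / (σ√T) = (ln(187.5/151.38) + (0.0608+0.3313²/2)·0.874) / 0.309726 = (0.213986 + 0.101104) / 0.309726 = 1.017319
d₂ = d₁ − σ√T = 1.017319 − 0.309726 = 0.707593
e^{−rT} = 0.948248
N(d₁) = 0.845499,  N(d₂) = 0.760401
price = S·N(d₁) − K·e^{−rT}·N(d₂) = 158.531094 − 109.152374 = 49.378720

price(WXY call K=134.65) = 59.292009
price(NMP call K=151.38) = 49.378720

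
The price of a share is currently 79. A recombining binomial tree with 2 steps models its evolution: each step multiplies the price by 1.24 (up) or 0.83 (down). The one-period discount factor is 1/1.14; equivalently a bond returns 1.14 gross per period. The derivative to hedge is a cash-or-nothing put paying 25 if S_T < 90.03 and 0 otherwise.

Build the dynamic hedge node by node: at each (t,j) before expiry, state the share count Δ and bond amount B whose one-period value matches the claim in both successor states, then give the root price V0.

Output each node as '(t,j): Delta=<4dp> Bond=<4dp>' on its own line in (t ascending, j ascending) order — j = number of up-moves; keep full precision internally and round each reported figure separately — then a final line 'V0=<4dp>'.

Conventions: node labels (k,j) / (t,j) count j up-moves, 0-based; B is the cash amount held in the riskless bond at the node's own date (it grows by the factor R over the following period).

(0,0): Delta=-0.5119 Bond=48.6811
(1,0): Delta=0.0000 Bond=21.9298
(1,1): Delta=-0.6225 Bond=66.3243
V0=8.2394

No-arbitrage ⇒ martingale measure with p* = (R−d)/(u−d) = 0.7561.
Payoffs at expiry: V(2,0)=25.0000, V(2,1)=25.0000, V(2,2)=0.0000
Node (1,0) S=65.5700: V=(p*·25.0000+(1−p*)·25.0000)/1.14=21.9298; Δ=(25.0000−25.0000)/(81.3068−54.4231)=0.0000; B=V−Δ·S=21.9298
Node (1,1) S=97.9600: V=(p*·0.0000+(1−p*)·25.0000)/1.14=5.3487; Δ=(0.0000−25.0000)/(121.4704−81.3068)=-0.6225; B=V−Δ·S=66.3243
Node (0,0) S=79.0000: V=(p*·5.3487+(1−p*)·21.9298)/1.14=8.2394; Δ=(5.3487−21.9298)/(97.9600−65.5700)=-0.5119; B=V−Δ·S=48.6811
Sanity check at the root: Δ(0,0)·S0 + B(0,0) reproduces V0 = 8.2394.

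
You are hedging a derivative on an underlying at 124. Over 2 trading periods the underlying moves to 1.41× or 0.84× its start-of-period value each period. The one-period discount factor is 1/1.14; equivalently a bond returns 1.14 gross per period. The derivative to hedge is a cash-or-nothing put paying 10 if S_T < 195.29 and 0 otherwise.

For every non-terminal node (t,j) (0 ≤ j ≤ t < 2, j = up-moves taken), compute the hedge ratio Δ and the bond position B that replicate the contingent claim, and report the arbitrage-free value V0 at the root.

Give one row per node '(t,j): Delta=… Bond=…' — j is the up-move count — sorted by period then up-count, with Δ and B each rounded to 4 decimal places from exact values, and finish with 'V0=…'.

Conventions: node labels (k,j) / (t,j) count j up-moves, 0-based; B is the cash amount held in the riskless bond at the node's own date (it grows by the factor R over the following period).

(0,0): Delta=-0.0653 Bond=13.6628
(1,0): Delta=0.0000 Bond=8.7719
(1,1): Delta=-0.1003 Bond=21.6990
V0=5.5632

Under the risk-neutral measure, an up-move has probability p* = (R−d)/(u−d) = 0.5263 and values discount at R = 1.14.
Payoffs at expiry: V(2,0)=10.0000, V(2,1)=10.0000, V(2,2)=0.0000
(1,0): S=104.1600. Δ = (V_up−V_dn)/(S_up−S_dn) = (10.0000−10.0000)/(146.8656−87.4944) = 0.0000. V = [p*·10.0000 + (1−p*)·10.0000]/1.14 = 8.7719. B = V − Δ·S = 8.7719.
(1,1): S=174.8400. Δ = (V_up−V_dn)/(S_up−S_dn) = (0.0000−10.0000)/(246.5244−146.8656) = -0.1003. V = [p*·0.0000 + (1−p*)·10.0000]/1.14 = 4.1551. B = V − Δ·S = 21.6990.
(0,0): S=124.0000. Δ = (V_up−V_dn)/(S_up−S_dn) = (4.1551−8.7719)/(174.8400−104.1600) = -0.0653. V = [p*·4.1551 + (1−p*)·8.7719]/1.14 = 5.5632. B = V − Δ·S = 13.6628.
Sanity check at the root: Δ(0,0)·S0 + B(0,0) reproduces V0 = 5.5632.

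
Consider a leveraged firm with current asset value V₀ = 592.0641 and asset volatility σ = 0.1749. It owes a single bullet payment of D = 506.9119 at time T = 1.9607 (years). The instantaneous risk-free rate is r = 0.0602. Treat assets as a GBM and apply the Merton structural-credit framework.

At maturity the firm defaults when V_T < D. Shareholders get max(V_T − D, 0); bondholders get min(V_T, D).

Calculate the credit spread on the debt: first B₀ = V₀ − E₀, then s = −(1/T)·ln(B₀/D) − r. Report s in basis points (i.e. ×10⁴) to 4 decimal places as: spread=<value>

Work the structural quantities from V₀ = 592.0641 against face 506.9119:
d₁ = [ln(V₀/D) + (r + σ²/2)T] / (σ√T)
   = [ln(592.0641/506.9119) + (0.0602 + 0.5·0.1749²)·1.9607] / (0.1749·√1.9607)
   = [0.155278 + 0.148023] / 0.244904 = 1.238449
d₂ = d₁ − σ√T = 1.238449 − 0.244904 = 0.993545
N(d₁) = 0.892225,  N(d₂) = 0.839778,  e^(−rT) = 0.888666
E₀ = V₀·N(d₁) − D·e^(−rT)·N(d₂)
   = 592.0641·0.892225 − 506.9119·0.888666·0.839778 = 149.955387
B₀ = V₀ − E₀ = 592.0641 − 149.955387 = 442.108713
spread = −(1/T)·ln(B₀/D) − r = −(1/1.9607)·ln(442.108713/506.9119) − 0.0602 = 0.00956152
in basis points: 0.00956152 × 10⁴ = 95.6152 bp

spread=95.6152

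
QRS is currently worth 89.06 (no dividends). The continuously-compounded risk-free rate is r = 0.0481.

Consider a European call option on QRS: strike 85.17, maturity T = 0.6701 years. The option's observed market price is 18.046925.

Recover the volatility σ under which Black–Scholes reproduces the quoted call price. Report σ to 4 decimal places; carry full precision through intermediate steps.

At σ = 0.5224 the Black–Scholes value reproduces the quote:
σ√T = 0.5224·√0.6701 = 0.427635
d₁ = (ln(S/K) + (r+σ²/2)T) / (σ√T) = (ln(89.06/85.17) + (0.0481+0.5224²/2)·0.6701) / 0.427635 = (0.044661 + 0.123668) / 0.427635 = 0.393627
d₂ = d₁ − σ√T = 0.393627 − 0.427635 = -0.034008
e^{−rT} = 0.968282
N(d₁) = 0.653072,  N(d₂) = 0.486435
V = S·N(d₁) − K·e^{−rT}·N(d₂) = 58.162573 − 40.115648 = 18.046925 (the quoted price), and the Black–Scholes price is strictly increasing in σ, so σ is unique

sigma = 0.5224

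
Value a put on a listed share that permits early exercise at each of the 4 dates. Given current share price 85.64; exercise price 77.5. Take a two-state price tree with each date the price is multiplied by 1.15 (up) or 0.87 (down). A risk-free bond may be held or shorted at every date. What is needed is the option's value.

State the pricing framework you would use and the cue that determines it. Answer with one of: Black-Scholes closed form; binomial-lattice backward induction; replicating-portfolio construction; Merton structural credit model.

framework: binomial-lattice backward induction

Key observation: with exercise allowed before expiry on a discrete up/down model (4 steps from spot 85.64), the strike-77.5 put's value must be rolled back through the tree testing early exercise at each node.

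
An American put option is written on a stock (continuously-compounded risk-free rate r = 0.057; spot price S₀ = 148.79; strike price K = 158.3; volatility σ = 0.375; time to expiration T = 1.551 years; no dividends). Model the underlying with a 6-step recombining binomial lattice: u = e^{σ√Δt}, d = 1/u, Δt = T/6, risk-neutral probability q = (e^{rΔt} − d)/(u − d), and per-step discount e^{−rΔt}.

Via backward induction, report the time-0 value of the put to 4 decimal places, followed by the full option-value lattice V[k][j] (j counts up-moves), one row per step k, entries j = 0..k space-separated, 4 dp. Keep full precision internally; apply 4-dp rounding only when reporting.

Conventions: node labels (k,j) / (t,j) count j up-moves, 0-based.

price = 27.6048
tree:
27.6048
40.2914 15.2963
56.6827 24.5285 6.1945
74.3221 38.1122 11.1977 1.1987
88.8996 56.6827 20.0258 2.3907 0.0000
100.9466 74.3221 35.3380 4.7682 0.0000 0.0000
110.9024 88.8996 56.6827 9.5100 0.0000 0.0000 0.0000

Δt=0.25850, u=1.21005, d=0.82641, q=0.49117, disc=e^(-rΔt)=0.98537
k=6 terminal: V=max(K-S,0) → 110.9024 88.8996 56.6827 9.5100 0.0000 0.0000 0.0000
k=5: j=0 S=57.3534 intr=100.9466 cont=98.6313 V=100.9466[EX]; j=1 S=83.9779 intr=74.3221 cont=72.0068 V=74.3221[EX]; j=2 S=122.9620 intr=35.3380 cont=33.0227 V=35.3380[EX]; j=3 S=180.0432 intr=0.0000 cont=4.7682 V=4.7682[hold]; j=4 S=263.6226 intr=0.0000 cont=0.0000 V=0.0000[hold]; j=5 S=386.0011 intr=0.0000 cont=0.0000 V=0.0000[hold]
k=4: j=0 S=69.4004 intr=88.8996 cont=86.5842 V=88.8996[EX]; j=1 S=101.6173 intr=56.6827 cont=54.3673 V=56.6827[EX]; j=2 S=148.7900 intr=9.5100 cont=20.0258 V=20.0258[hold]; j=3 S=217.8611 intr=0.0000 cont=2.3907 V=2.3907[hold]; j=4 S=318.9962 intr=0.0000 cont=0.0000 V=0.0000[hold]
k=3: j=0 S=83.9779 intr=74.3221 cont=72.0068 V=74.3221[EX]; j=1 S=122.9620 intr=35.3380 cont=38.1122 V=38.1122[hold]; j=2 S=180.0432 intr=0.0000 cont=11.1977 V=11.1977[hold]; j=3 S=263.6226 intr=0.0000 cont=1.1987 V=1.1987[hold]
k=2: j=0 S=101.6173 intr=56.6827 cont=55.7099 V=56.6827[EX]; j=1 S=148.7900 intr=9.5100 cont=24.5285 V=24.5285[hold]; j=2 S=217.8611 intr=0.0000 cont=6.1945 V=6.1945[hold]
k=1: j=0 S=122.9620 intr=35.3380 cont=40.2914 V=40.2914[hold]; j=1 S=180.0432 intr=0.0000 cont=15.2963 V=15.2963[hold]
k=0: j=0 S=148.7900 intr=9.5100 cont=27.6048 V=27.6048[hold]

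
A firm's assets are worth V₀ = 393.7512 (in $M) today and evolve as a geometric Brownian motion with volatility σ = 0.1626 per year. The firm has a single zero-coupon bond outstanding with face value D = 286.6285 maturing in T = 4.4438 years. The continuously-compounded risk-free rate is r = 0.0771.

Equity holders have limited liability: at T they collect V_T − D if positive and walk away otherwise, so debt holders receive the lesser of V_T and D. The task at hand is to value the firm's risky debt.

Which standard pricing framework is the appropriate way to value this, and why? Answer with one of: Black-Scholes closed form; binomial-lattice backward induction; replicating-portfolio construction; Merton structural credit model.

Key observation: the data describe a firm's assets (V₀ = 393.7512, GBM) and a single zero-coupon debt of face 286.6285, so credit quantities follow from equity-as-call in the structural model.

framework: Merton structural credit model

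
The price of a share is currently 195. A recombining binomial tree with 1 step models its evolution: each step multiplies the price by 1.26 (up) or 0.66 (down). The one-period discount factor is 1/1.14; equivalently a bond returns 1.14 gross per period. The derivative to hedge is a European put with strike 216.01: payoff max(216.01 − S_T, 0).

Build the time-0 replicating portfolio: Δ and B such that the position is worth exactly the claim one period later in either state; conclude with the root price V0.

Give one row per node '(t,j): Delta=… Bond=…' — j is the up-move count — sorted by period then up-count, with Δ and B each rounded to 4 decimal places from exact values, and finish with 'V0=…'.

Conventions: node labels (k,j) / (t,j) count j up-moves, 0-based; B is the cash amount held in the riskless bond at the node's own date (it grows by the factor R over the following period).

Risk-neutral probability p* = (R−d)/(u−d) = (1.14−0.66)/(1.26−0.66) = 0.8000.
At maturity the claim pays: V(1,0)=87.3100, V(1,1)=0.0000
(0,0): S=195.0000. Δ = (V_up−V_dn)/(S_up−S_dn) = (0.0000−87.3100)/(245.7000−128.7000) = -0.7462. V = [p*·0.0000 + (1−p*)·87.3100]/1.14 = 15.3175. B = V − Δ·S = 160.8342.
Verification: the root portfolio costs Δ(0,0)·S0 + B(0,0) = 15.3175, matching V0.

(0,0): Delta=-0.7462 Bond=160.8342
V0=15.3175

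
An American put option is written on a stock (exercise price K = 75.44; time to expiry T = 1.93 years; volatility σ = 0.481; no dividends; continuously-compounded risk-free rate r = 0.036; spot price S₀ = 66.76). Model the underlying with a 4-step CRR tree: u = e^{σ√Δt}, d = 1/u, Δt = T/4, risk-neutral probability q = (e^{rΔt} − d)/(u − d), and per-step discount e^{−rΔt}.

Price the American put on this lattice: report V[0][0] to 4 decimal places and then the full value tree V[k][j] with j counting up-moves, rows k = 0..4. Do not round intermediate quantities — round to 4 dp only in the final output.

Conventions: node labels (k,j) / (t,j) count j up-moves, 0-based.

price = 21.0436
tree:
21.0436
30.0520 10.5485
41.2177 17.2005 2.6012
50.9378 27.6417 4.7517 0.0000
57.8971 41.2177 8.6800 0.0000 0.0000

params: Δt=0.48250 u=1.39670 d=0.71597 q=0.44298 e^(-rΔt)=0.98278
t_4 payoffs: 57.8971 41.2177 8.6800 0.0000 0.0000
k=3: node(3,0) S=24.5022 payoff=50.9378 vs cont=49.6387 → 50.9378 [stop]  node(3,1) S=47.7983 payoff=27.6417 vs cont=26.3426 → 27.6417 [stop]  node(3,2) S=93.2438 payoff=0.0000 vs cont=4.7517 → 4.7517 [wait]  node(3,3) S=181.8976 payoff=0.0000 vs cont=0.0000 → 0.0000 [wait]
k=2: node(2,0) S=34.2223 payoff=41.2177 vs cont=39.9186 → 41.2177 [stop]  node(2,1) S=66.7600 payoff=8.6800 vs cont=17.2005 → 17.2005 [wait]  node(2,2) S=130.2337 payoff=0.0000 vs cont=2.6012 → 2.6012 [wait]
k=1: node(1,0) S=47.7983 payoff=27.6417 vs cont=30.0520 → 30.0520 [wait]  node(1,1) S=93.2438 payoff=0.0000 vs cont=10.5485 → 10.5485 [wait]
k=0: node(0,0) S=66.7600 payoff=8.6800 vs cont=21.0436 → 21.0436 [wait]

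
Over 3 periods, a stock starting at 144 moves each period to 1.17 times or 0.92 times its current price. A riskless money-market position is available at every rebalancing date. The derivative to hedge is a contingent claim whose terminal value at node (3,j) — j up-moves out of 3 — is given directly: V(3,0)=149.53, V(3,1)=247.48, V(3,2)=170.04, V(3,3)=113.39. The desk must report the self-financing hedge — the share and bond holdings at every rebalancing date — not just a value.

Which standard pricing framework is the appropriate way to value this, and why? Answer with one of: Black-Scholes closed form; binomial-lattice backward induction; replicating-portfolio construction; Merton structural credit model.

framework: replicating-portfolio construction

Key observation: the task asks for the hedge itself — share and bond holdings at every node of the 3-period tree on spot 144 with factors 1.17/0.92 — which is exactly what the replicating-portfolio construction produces.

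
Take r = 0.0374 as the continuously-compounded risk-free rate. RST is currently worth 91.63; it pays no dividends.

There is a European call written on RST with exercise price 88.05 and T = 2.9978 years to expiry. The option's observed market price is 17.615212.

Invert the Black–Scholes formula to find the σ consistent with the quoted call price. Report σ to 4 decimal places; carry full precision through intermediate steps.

sigma = 0.1681

At σ = 0.1681 the Black–Scholes value reproduces the quote:
σ√T = 0.1681·√2.9978 = 0.291051
d₁ = (ln(S/K) + (r+σ²/2)T) / (σ√T) = (ln(91.63/88.05) + (0.0374+0.1681²/2)·2.9978) / 0.291051 = (0.039854 + 0.154473) / 0.291051 = 0.667673
d₂ = d₁ − σ√T = 0.667673 − 0.291051 = 0.376622
e^{−rT} = 0.893939
N(d₁) = 0.747829,  N(d₂) = 0.646773
V = S·N(d₁) − K·e^{−rT}·N(d₂) = 68.523563 − 50.908351 = 17.615212 (the observed quote) — the price is monotone increasing in volatility, hence this σ is the only solution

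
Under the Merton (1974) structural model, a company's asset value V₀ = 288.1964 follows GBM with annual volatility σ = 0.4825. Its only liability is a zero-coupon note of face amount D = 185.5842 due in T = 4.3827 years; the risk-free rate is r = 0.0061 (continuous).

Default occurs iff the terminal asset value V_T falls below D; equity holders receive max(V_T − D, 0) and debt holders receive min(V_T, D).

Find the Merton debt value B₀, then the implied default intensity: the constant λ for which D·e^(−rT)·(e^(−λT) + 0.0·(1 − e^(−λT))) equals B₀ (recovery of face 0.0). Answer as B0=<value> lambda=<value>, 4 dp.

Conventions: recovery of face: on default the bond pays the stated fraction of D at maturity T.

Work the structural quantities from V₀ = 288.1964 against face 185.5842:
d₁ = [ln(V₀/D) + (r + σ²/2)T] / (σ√T)
   = [ln(288.1964/185.5842) + (0.0061 + 0.5·0.4825²)·4.3827] / (0.4825·√4.3827)
   = [0.440134 + 0.536894] / 1.010109 = 0.967250
d₂ = d₁ − σ√T = 0.967250 − 1.010109 = -0.042859
N(d₁) = 0.833290,  N(d₂) = 0.482907,  e^(−rT) = 0.973620
E₀ = V₀·N(d₁) − D·e^(−rT)·N(d₂)
   = 288.1964·0.833290 − 185.5842·0.973620·0.482907 = 152.895597
B₀ = V₀ − E₀ = 288.1964 − 152.895597 = 135.300803
e^(−λT) = (B₀·e^(rT)/D − 0)/(1 − 0) = (135.3008·1.027095/185.5842 − 0)/1 = 0.74880718
λ = −ln(0.74880718)/4.3827 = 0.066004

B0=135.3008 lambda=0.0660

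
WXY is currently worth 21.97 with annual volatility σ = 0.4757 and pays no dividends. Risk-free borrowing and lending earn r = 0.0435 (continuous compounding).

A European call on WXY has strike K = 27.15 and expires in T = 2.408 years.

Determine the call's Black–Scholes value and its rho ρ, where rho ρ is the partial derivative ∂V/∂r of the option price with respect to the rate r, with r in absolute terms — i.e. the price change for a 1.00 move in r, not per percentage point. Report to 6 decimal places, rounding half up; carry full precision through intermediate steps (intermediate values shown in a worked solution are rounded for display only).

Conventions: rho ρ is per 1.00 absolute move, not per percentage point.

σ√T = 0.4757·√2.408 = 0.738179
d₁ = (ln(S/K) + (r+σ²/2)T) / (σ√T) = (ln(21.97/27.15) + (0.0435+0.4757²/2)·2.408) / 0.738179 = (-0.211699 + 0.377202) / 0.738179 = 0.224204
d₂ = d₁ − σ√T = 0.224204 − 0.738179 = -0.513974
e^{−rT} = 0.900551
N(d₁) = 0.588701,  N(d₂) = 0.303635
Call price V = S·N(d₁) − K·e^{−rT}·N(d₂) = 12.933755 − 7.423865 = 5.509890
ρ = K·T·e^{−rT}·N(d₂) = 17.876667

price = 5.509890
ρ = 17.876667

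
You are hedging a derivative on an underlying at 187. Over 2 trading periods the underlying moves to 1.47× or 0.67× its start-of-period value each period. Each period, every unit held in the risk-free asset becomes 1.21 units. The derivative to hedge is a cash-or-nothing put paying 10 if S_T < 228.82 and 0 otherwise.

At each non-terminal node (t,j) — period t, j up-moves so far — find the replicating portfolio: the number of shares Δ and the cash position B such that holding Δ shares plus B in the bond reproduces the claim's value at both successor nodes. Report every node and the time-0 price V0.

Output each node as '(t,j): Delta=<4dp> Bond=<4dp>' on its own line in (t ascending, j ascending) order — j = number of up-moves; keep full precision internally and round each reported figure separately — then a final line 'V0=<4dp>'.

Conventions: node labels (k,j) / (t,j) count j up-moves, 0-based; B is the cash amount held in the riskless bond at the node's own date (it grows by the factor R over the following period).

Risk-neutral probability p* = (R−d)/(u−d) = (1.21−0.67)/(1.47−0.67) = 0.6750.
Expiry values: V(2,0)=10.0000, V(2,1)=10.0000, V(2,2)=0.0000
(1,0): S=125.2900. Δ = (V_up−V_dn)/(S_up−S_dn) = (10.0000−10.0000)/(184.1763−83.9443) = 0.0000. V = [p*·10.0000 + (1−p*)·10.0000]/1.21 = 8.2645. B = V − Δ·S = 8.2645.
(1,1): S=274.8900. Δ = (V_up−V_dn)/(S_up−S_dn) = (0.0000−10.0000)/(404.0883−184.1763) = -0.0455. V = [p*·0.0000 + (1−p*)·10.0000]/1.21 = 2.6860. B = V − Δ·S = 15.1860.
(0,0): S=187.0000. Δ = (V_up−V_dn)/(S_up−S_dn) = (2.6860−8.2645)/(274.8900−125.2900) = -0.0373. V = [p*·2.6860 + (1−p*)·8.2645]/1.21 = 3.7182. B = V − Δ·S = 10.6913.
Verification: the root portfolio costs Δ(0,0)·S0 + B(0,0) = 3.7182, matching V0.

(0,0): Delta=-0.0373 Bond=10.6913
(1,0): Delta=0.0000 Bond=8.2645
(1,1): Delta=-0.0455 Bond=15.1860
V0=3.7182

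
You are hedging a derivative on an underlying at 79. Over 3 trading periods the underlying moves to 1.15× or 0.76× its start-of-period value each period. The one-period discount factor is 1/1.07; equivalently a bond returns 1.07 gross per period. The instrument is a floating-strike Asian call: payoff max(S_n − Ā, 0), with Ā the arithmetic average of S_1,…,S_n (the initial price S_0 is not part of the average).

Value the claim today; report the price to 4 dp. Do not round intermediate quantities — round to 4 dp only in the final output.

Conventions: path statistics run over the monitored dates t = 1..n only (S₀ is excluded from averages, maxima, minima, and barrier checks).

price = 7.1935

Under the martingale measure an up-move has probability p* = 0.7949; value the claim as the probability-weighted average of per-path payoffs, discounted 3 periods at R = 1.07.
Enumerate all 2^3 = 8 price paths (U = up ×1.15, D = down ×0.76); each path with k up-moves has probability p*^k·(1−p*)^(3−k).
DDD: Ā=46.7832, payoff=0.0000, prob=0.008631
UDD: Ā=70.7903, payoff=0.0000, prob=0.033446
DUD: Ā=60.5203, payoff=0.0000, prob=0.033446
UUD: Ā=91.5768, payoff=0.0000, prob=0.129604
DDU: Ā=52.7151, payoff=0.0000, prob=0.033446
UDU: Ā=79.7663, payoff=0.0000, prob=0.129604
DUU: Ā=69.4963, payoff=9.9066, prob=0.129604
UUU: Ā=105.1589, payoff=14.9902, prob=0.502217
Price = Σ prob·payoff / R^3 = 8.812294 / 1.225043 = 7.1935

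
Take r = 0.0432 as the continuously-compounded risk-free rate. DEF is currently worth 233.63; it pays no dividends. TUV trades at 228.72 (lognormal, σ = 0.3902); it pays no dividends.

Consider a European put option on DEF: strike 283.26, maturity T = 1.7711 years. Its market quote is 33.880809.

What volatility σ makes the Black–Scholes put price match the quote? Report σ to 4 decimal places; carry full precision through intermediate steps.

At σ = 0.1173 the Black–Scholes value reproduces the quote:
σ√T = 0.1173·√1.7711 = 0.156106
d₁ = (ln(S/K) + (r+σ²/2)T) / (σ√T) = (ln(233.63/283.26) + (0.0432+0.1173²/2)·1.7711) / 0.156106 = (-0.192627 + 0.088696) / 0.156106 = -0.665769
d₂ = d₁ − σ√T = -0.665769 − 0.156106 = -0.821875
e^{−rT} = 0.926342
N(−d₁) = 0.747221,  N(−d₂) = 0.794426
V = K·e^{−rT}·N(−d₂) − S·N(−d₁) = 208.453939 − 174.573130 = 33.880809 (matching the quote); vega is positive throughout, so no other σ reproduces this price

sigma = 0.1173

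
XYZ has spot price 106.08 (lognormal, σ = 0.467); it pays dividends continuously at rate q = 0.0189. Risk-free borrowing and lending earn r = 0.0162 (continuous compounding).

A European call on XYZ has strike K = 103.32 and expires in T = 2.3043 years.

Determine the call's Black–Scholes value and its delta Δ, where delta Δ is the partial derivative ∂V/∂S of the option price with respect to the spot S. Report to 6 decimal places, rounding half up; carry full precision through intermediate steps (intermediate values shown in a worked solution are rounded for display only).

σ√T = 0.467·√2.3043 = 0.708902
d₁ = (ln(S/K) + (r−q+σ²/2)T) / (σ√T) = (ln(106.08/103.32) + (0.0162−0.0189+0.467²/2)·2.3043) / 0.708902 = (0.026363 + 0.245050) / 0.708902 = 0.382863
d₂ = d₁ − σ√T = 0.382863 − 0.708902 = -0.326040
e^{−rT} = 0.963359
e^{−qT} = 0.957383
N(d₁) = 0.649089,  N(d₂) = 0.372197
Call price V = S·e^{−qT}·N(d₁) − K·e^{−rT}·N(d₂) = 65.921003 − 37.046347 = 28.874656
Δ = e^{−qT}·N(d₁) = 0.621427

price = 28.874656
Δ = 0.621427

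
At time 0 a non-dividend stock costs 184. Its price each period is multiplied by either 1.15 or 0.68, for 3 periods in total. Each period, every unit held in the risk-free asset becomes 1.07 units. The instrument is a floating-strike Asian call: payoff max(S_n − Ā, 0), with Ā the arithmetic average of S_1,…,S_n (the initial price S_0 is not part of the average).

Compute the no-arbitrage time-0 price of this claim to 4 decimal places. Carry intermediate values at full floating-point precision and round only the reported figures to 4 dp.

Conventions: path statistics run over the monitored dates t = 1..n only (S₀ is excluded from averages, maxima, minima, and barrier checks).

With p* = (R−d)/(u−d) = 0.8298, sum probability × payoff across the paths and divide by R^3.
Enumerate all 2^3 = 8 price paths (U = up ×1.15, D = down ×0.68); each path with k up-moves has probability p*^k·(1−p*)^(3−k).
DDD: Ā=89.3524, payoff=0.0000, prob=0.004931
UDD: Ā=151.1106, payoff=0.0000, prob=0.024041
DUD: Ā=122.2839, payoff=0.0000, prob=0.024041
UUD: Ā=206.8037, payoff=0.0000, prob=0.117199
DDU: Ā=102.6818, payoff=0.0000, prob=0.024041
UDU: Ā=173.6531, payoff=0.0000, prob=0.117199
DUU: Ā=144.8264, payoff=20.6448, prob=0.117199
UUU: Ā=244.9270, payoff=34.9140, prob=0.571347
Price = Σ prob·payoff / R^3 = 22.367582 / 1.225043 = 18.2586

price = 18.2586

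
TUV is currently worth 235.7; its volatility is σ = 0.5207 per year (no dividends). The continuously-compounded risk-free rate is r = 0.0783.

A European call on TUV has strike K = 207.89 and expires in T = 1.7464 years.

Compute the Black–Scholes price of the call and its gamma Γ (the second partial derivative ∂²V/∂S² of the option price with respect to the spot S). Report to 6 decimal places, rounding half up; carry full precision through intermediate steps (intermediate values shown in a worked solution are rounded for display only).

price = 87.164994
Γ = 0.001891

σ√T = 0.5207·√1.7464 = 0.688112
d₁ = (ln(S/K) + (r+σ²/2)T) / (σ√T) = (ln(235.7/207.89) + (0.0783+0.5207²/2)·1.7464) / 0.688112 = (0.125551 + 0.373493) / 0.688112 = 0.725235
d₂ = d₁ − σ√T = 0.725235 − 0.688112 = 0.037122
e^{−rT} = 0.872194
N(d₁) = 0.765846,  N(d₂) = 0.514806
Call price V = S·N(d₁) − K·e^{−rT}·N(d₂) = 180.509914 − 93.344921 = 87.164994
φ(d₁) = (1/√(2π))·e^{−d₁²/2} = 0.306689
Γ = φ(d₁) / (S·σ·√T) = 0.001891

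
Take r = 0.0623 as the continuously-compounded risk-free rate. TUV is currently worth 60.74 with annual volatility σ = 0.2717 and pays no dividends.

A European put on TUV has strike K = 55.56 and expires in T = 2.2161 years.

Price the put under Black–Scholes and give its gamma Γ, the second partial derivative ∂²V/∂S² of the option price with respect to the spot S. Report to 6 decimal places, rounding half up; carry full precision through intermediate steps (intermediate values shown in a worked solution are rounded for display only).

σ√T = 0.2717·√2.2161 = 0.404468
d₁ = (ln(S/K) + (r+σ²/2)T) / (σ√T) = (ln(60.74/55.56) + (0.0623+0.2717²/2)·2.2161) / 0.404468 = (0.089139 + 0.219860) / 0.404468 = 0.763964
d₂ = d₁ − σ√T = 0.763964 − 0.404468 = 0.359496
e^{−rT} = 0.871044
N(−d₁) = 0.222444,  N(−d₂) = 0.359612
Put price V = K·e^{−rT}·N(−d₂) − S·N(−d₁) = 17.403491 − 13.511265 = 3.892227
φ(d₁) = (1/√(2π))·e^{−d₁²/2} = 0.297971
Γ = φ(d₁) / (S·σ·√T) = 0.012129

price = 3.892227
Γ = 0.012129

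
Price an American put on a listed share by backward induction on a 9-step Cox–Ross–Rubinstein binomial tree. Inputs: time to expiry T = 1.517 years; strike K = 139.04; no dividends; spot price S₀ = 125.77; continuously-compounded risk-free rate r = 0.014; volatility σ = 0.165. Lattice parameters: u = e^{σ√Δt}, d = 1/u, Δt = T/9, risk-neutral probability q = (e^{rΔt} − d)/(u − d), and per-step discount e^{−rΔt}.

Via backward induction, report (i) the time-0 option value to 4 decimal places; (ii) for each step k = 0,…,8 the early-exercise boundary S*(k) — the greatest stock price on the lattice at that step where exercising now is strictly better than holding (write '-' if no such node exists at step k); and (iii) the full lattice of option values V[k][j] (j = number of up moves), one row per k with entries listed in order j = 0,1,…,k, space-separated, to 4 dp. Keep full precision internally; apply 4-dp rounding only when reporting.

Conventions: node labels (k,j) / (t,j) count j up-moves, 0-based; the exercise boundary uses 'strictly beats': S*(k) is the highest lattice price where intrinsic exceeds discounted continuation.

Δt=0.16856  u=1.07009  d=0.93450  q=0.50050  discount=0.99764
step 9 (expiry): payoffs max(K−S,0) = 70.6805 60.7622 49.4049 36.3998 21.5077 4.4549 0.0000 0.0000 0.0000 0.0000
step 8: (k=8,j=0): S=73.1507, K−S=65.8893, hold=65.5616 ⇒ V=65.8893 exercise | (k=8,j=1): S=83.7642, K−S=55.2758, hold=54.9481 ⇒ V=55.2758 exercise | (k=8,j=2): S=95.9175, K−S=43.1225, hold=42.7948 ⇒ V=43.1225 exercise | (k=8,j=3): S=109.8342, K−S=29.2058, hold=28.8781 ⇒ V=29.2058 exercise | (k=8,j=4): S=125.7700, K−S=13.2700, hold=12.9423 ⇒ V=13.2700 exercise | (k=8,j=5): S=144.0180, K−S=0.0000, hold=2.2200 ⇒ V=2.2200 continue | (k=8,j=6): S=164.9135, K−S=0.0000, hold=0.0000 ⇒ V=0.0000 continue | (k=8,j=7): S=188.8408, K−S=0.0000, hold=0.0000 ⇒ V=0.0000 continue | (k=8,j=8): S=216.2397, K−S=0.0000, hold=0.0000 ⇒ V=0.0000 continue  boundary S*=125.7700
step 7: (k=7,j=0): S=78.2778, K−S=60.7622, hold=60.4345 ⇒ V=60.7622 exercise | (k=7,j=1): S=89.6351, K−S=49.4049, hold=49.0772 ⇒ V=49.4049 exercise | (k=7,j=2): S=102.6402, K−S=36.3998, hold=36.0720 ⇒ V=36.3998 exercise | (k=7,j=3): S=117.5323, K−S=21.5077, hold=21.1800 ⇒ V=21.5077 exercise | (k=7,j=4): S=134.5851, K−S=4.4549, hold=7.7213 ⇒ V=7.7213 continue | (k=7,j=5): S=154.1120, K−S=0.0000, hold=1.1063 ⇒ V=1.1063 continue | (k=7,j=6): S=176.4721, K−S=0.0000, hold=0.0000 ⇒ V=0.0000 continue | (k=7,j=7): S=202.0764, K−S=0.0000, hold=0.0000 ⇒ V=0.0000 continue  boundary S*=117.5323
step 6: (k=6,j=0): S=83.7642, K−S=55.2758, hold=54.9481 ⇒ V=55.2758 exercise | (k=6,j=1): S=95.9175, K−S=43.1225, hold=42.7948 ⇒ V=43.1225 exercise | (k=6,j=2): S=109.8342, K−S=29.2058, hold=28.8781 ⇒ V=29.2058 exercise | (k=6,j=3): S=125.7700, K−S=13.2700, hold=14.5732 ⇒ V=14.5732 continue | (k=6,j=4): S=144.0180, K−S=0.0000, hold=4.4001 ⇒ V=4.4001 continue | (k=6,j=5): S=164.9135, K−S=0.0000, hold=0.5513 ⇒ V=0.5513 continue | (k=6,j=6): S=188.8408, K−S=0.0000, hold=0.0000 ⇒ V=0.0000 continue  boundary S*=109.8342
step 5: (k=5,j=0): S=89.6351, K−S=49.4049, hold=49.0772 ⇒ V=49.4049 exercise | (k=5,j=1): S=102.6402, K−S=36.3998, hold=36.0720 ⇒ V=36.3998 exercise | (k=5,j=2): S=117.5323, K−S=21.5077, hold=21.8307 ⇒ V=21.8307 continue | (k=5,j=3): S=134.5851, K−S=4.4549, hold=9.4593 ⇒ V=9.4593 continue | (k=5,j=4): S=154.1120, K−S=0.0000, hold=2.4680 ⇒ V=2.4680 continue | (k=5,j=5): S=176.4721, K−S=0.0000, hold=0.2747 ⇒ V=0.2747 continue  boundary S*=102.6402
step 4: (k=4,j=0): S=95.9175, K−S=43.1225, hold=42.7948 ⇒ V=43.1225 exercise | (k=4,j=1): S=109.8342, K−S=29.2058, hold=29.0394 ⇒ V=29.2058 exercise | (k=4,j=2): S=125.7700, K−S=13.2700, hold=15.6020 ⇒ V=15.6020 continue | (k=4,j=3): S=144.0180, K−S=0.0000, hold=5.9461 ⇒ V=5.9461 continue | (k=4,j=4): S=164.9135, K−S=0.0000, hold=1.3670 ⇒ V=1.3670 continue  boundary S*=109.8342
step 3: (k=3,j=0): S=102.6402, K−S=36.3998, hold=36.0720 ⇒ V=36.3998 exercise | (k=3,j=1): S=117.5323, K−S=21.5077, hold=22.3444 ⇒ V=22.3444 continue | (k=3,j=2): S=134.5851, K−S=4.4549, hold=10.7439 ⇒ V=10.7439 continue | (k=3,j=3): S=154.1120, K−S=0.0000, hold=3.6457 ⇒ V=3.6457 continue  boundary S*=102.6402
step 2: (k=2,j=0): S=109.8342, K−S=29.2058, hold=29.2959 ⇒ V=29.2959 continue | (k=2,j=1): S=125.7700, K−S=13.2700, hold=16.4994 ⇒ V=16.4994 continue | (k=2,j=2): S=144.0180, K−S=0.0000, hold=7.1743 ⇒ V=7.1743 continue  boundary S*=-
step 1: (k=1,j=0): S=117.5323, K−S=21.5077, hold=22.8373 ⇒ V=22.8373 continue | (k=1,j=1): S=134.5851, K−S=4.4549, hold=11.8043 ⇒ V=11.8043 continue  boundary S*=-
step 0: (k=0,j=0): S=125.7700, K−S=13.2700, hold=17.2746 ⇒ V=17.2746 continue  boundary S*=-

price = 17.2746
boundary = - - - 102.6402 109.8342 102.6402 109.8342 117.5323 125.7700
tree:
17.2746
22.8373 11.8043
29.2959 16.4994 7.1743
36.3998 22.3444 10.7439 3.6457
43.1225 29.2058 15.6020 5.9461 1.3670
49.4049 36.3998 21.8307 9.4593 2.4680 0.2747
55.2758 43.1225 29.2058 14.5732 4.4001 0.5513 0.0000
60.7622 49.4049 36.3998 21.5077 7.7213 1.1063 0.0000 0.0000
65.8893 55.2758 43.1225 29.2058 13.2700 2.2200 0.0000 0.0000 0.0000
70.6805 60.7622 49.4049 36.3998 21.5077 4.4549 0.0000 0.0000 0.0000 0.0000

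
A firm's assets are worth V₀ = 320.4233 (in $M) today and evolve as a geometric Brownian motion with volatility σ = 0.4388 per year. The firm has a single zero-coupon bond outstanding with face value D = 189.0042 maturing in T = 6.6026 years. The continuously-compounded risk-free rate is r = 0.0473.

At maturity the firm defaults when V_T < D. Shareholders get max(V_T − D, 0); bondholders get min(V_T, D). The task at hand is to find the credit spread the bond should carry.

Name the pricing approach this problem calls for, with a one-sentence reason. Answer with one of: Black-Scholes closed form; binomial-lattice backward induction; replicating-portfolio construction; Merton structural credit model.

Key observation: with the firm-asset dynamics (V₀ = 320.4233) and a single zero-coupon liability of face 189.0042 given, debt value, spread, and default probability all derive from the option view of the balance sheet.

framework: Merton structural credit model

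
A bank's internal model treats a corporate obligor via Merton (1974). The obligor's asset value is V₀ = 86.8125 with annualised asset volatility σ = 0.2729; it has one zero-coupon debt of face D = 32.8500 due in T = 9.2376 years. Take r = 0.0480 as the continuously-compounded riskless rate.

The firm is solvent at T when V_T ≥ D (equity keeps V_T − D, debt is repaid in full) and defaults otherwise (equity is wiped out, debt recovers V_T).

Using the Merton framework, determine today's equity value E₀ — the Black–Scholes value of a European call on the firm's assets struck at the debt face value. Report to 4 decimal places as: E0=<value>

Apply the equity-as-call identities (strike 32.8500, horizon 9.2376 years):
d₁ = [ln(V₀/D) + (r + σ²/2)T] / (σ√T)
   = [ln(86.8125/32.8500) + (0.0480 + 0.5·0.2729²)·9.2376] / (0.2729·√9.2376)
   = [0.971799 + 0.787387] / 0.829436 = 2.120941
d₂ = d₁ − σ√T = 2.120941 − 0.829436 = 1.291505
N(d₁) = 0.983037,  N(d₂) = 0.901736,  e^(−rT) = 0.641847
E₀ = V₀·N(d₁) − D·e^(−rT)·N(d₂)
   = 86.8125·0.983037 − 32.8500·0.641847·0.901736 = 66.327055

E0=66.3271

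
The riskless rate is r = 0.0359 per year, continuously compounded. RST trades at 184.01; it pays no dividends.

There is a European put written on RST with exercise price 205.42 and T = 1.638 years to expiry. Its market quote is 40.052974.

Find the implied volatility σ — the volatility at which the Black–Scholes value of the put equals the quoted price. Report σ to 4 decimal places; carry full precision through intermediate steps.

sigma = 0.3664

At σ = 0.3664 the Black–Scholes value reproduces the quote:
σ√T = 0.3664·√1.638 = 0.468935
d₁ = (ln(S/K) + (r+σ²/2)T) / (σ√T) = (ln(184.01/205.42) + (0.0359+0.3664²/2)·1.638) / 0.468935 = (-0.110067 + 0.168754) / 0.468935 = 0.125151
d₂ = d₁ − σ√T = 0.125151 − 0.468935 = -0.343784
e^{−rT} = 0.942891
N(−d₁) = 0.450202,  N(−d₂) = 0.634496
V = K·e^{−rT}·N(−d₂) − S·N(−d₁) = 122.894662 − 82.841689 = 40.052974 (matching the quote); vega is positive throughout, so no other σ reproduces this price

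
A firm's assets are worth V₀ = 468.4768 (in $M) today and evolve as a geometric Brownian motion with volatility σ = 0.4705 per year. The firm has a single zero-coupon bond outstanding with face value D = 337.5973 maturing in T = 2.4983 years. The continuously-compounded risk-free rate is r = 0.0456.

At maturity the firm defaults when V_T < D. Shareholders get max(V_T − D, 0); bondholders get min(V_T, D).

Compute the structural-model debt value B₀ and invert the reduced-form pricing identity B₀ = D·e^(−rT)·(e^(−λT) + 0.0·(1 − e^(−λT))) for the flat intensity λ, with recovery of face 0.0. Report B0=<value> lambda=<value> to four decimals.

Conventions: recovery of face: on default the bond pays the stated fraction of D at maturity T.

Work the structural quantities from V₀ = 468.4768 against face 337.5973:
d₁ = [ln(V₀/D) + (r + σ²/2)T] / (σ√T)
   = [ln(468.4768/337.5973) + (0.0456 + 0.5·0.4705²)·2.4983] / (0.4705·√2.4983)
   = [0.327633 + 0.390447] / 0.743673 = 0.965586
d₂ = d₁ − σ√T = 0.965586 − 0.743673 = 0.221913
N(d₁) = 0.832874,  N(d₂) = 0.587809,  e^(−rT) = 0.892327
E₀ = V₀·N(d₁) − D·e^(−rT)·N(d₂)
   = 468.4768·0.832874 − 337.5973·0.892327·0.587809 = 213.106381
B₀ = V₀ − E₀ = 468.4768 − 213.106381 = 255.370419
e^(−λT) = (B₀·e^(rT)/D − 0)/(1 − 0) = (255.3704·1.120665/337.5973 − 0)/1 = 0.84771037
λ = −ln(0.84771037)/2.4983 = 0.066131

B0=255.3704 lambda=0.0661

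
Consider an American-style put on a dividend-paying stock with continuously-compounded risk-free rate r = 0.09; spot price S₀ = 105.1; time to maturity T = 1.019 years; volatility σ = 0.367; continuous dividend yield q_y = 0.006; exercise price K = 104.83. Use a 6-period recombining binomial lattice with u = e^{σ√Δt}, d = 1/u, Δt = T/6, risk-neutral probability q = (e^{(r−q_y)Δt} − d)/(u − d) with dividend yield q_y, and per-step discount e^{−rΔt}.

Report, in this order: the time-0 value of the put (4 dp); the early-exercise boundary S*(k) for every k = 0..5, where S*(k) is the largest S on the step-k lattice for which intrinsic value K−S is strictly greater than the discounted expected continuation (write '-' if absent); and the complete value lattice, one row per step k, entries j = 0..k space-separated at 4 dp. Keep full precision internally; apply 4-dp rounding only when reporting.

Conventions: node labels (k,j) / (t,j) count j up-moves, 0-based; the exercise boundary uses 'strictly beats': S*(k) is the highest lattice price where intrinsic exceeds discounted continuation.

price = 11.4628
boundary = - - 77.6666 66.7651 77.6666 90.3480
tree:
11.4628
18.0010 5.5168
27.1634 9.7271 1.6316
38.0649 16.6296 3.3782 0.0000
47.4362 27.1634 6.9945 0.0000 0.0000
55.4921 38.0649 14.4820 0.0000 0.0000 0.0000
62.4172 47.4362 27.1634 0.0000 0.0000 0.0000 0.0000

params: Δt=0.16983 u=1.16328 d=0.85964 q=0.50958 e^(-rΔt)=0.98483
t_6 payoffs: 62.4172 47.4362 27.1634 0.0000 0.0000 0.0000 0.0000
t_5: node(5,0) S=49.3379 payoff=55.4921 vs cont=53.9522 → 55.4921 [stop]  node(5,1) S=66.7651 payoff=38.0649 vs cont=36.5427 → 38.0649 [stop]  node(5,2) S=90.3480 payoff=14.4820 vs cont=13.1194 → 14.4820 [stop]  node(5,3) S=122.2608 payoff=0.0000 vs cont=0.0000 → 0.0000 [wait]  node(5,4) S=165.4458 payoff=0.0000 vs cont=0.0000 → 0.0000 [wait]  node(5,5) S=223.8847 payoff=0.0000 vs cont=0.0000 → 0.0000 [wait]  ⇒ S*(5)=90.3480
t_4: node(4,0) S=57.3938 payoff=47.4362 vs cont=45.9045 → 47.4362 [stop]  node(4,1) S=77.6666 payoff=27.1634 vs cont=25.6524 → 27.1634 [stop]  node(4,2) S=105.1000 payoff=0.0000 vs cont=6.9945 → 6.9945 [wait]  node(4,3) S=142.2235 payoff=0.0000 vs cont=0.0000 → 0.0000 [wait]  node(4,4) S=192.4598 payoff=0.0000 vs cont=0.0000 → 0.0000 [wait]  ⇒ S*(4)=77.6666
t_3: node(3,0) S=66.7651 payoff=38.0649 vs cont=36.5427 → 38.0649 [stop]  node(3,1) S=90.3480 payoff=14.4820 vs cont=16.6296 → 16.6296 [wait]  node(3,2) S=122.2608 payoff=0.0000 vs cont=3.3782 → 3.3782 [wait]  node(3,3) S=165.4458 payoff=0.0000 vs cont=0.0000 → 0.0000 [wait]  ⇒ S*(3)=66.7651
t_2: node(2,0) S=77.6666 payoff=27.1634 vs cont=26.7302 → 27.1634 [stop]  node(2,1) S=105.1000 payoff=0.0000 vs cont=9.7271 → 9.7271 [wait]  node(2,2) S=142.2235 payoff=0.0000 vs cont=1.6316 → 1.6316 [wait]  ⇒ S*(2)=77.6666
t_1: node(1,0) S=90.3480 payoff=14.4820 vs cont=18.0010 → 18.0010 [wait]  node(1,1) S=122.2608 payoff=0.0000 vs cont=5.5168 → 5.5168 [wait]  ⇒ S*(1)=-
t_0: node(0,0) S=105.1000 payoff=0.0000 vs cont=11.4628 → 11.4628 [wait]  ⇒ S*(0)=-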